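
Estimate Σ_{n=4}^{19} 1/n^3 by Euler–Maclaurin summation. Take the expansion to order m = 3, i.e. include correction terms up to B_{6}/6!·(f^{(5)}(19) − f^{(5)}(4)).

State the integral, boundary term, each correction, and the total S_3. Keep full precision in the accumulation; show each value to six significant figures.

S_3 ≈ 0.0387059

∫_4^19 1/x^3 dx evaluates to 0.0298650.
½[f(4) + f(19)] = ½[0.0156250 + 0.000145794] = 0.00788540.
Running total after boundary: 0.0377504.
k=1: B_{2}/(2)! × [f^{(1)}(19) − f^{(1)}(4)] = 1/12 × (-2.30201e-05 − (-0.0117188)) = 0.000974644.
After k=1: 0.0387250.
k=2: B_{4}/(4)! × [f^{(3)}(19) − f^{(3)}(4)] = −1/720 × (-1.27535e-06 − (-0.0146484)) = -2.03433e-05.
After k=2: 0.0387047.
k=3: B_{6}/(6)! × [f^{(5)}(19) − f^{(5)}(4)] = 1/30240 × (-1.48379e-07 − (-0.0384521)) = 1.27156e-06.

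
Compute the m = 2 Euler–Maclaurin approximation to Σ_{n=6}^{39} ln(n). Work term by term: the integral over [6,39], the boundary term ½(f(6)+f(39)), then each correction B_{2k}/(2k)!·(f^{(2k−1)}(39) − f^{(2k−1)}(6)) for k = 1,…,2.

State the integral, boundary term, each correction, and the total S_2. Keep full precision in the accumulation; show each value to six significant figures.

The integral term ∫_6^39 ln(x) dx = 99.1283.
Boundary: ½(f(6) + f(39)) = ½(1.79176 + 3.66356) = 2.72766.
Running total after boundary: 101.856.
Correction k=1: B_{2}/2! · (f^{(1)}(39) − f^{(1)}(6)) = 1/12 · (0.0256410 − 0.166667) = -0.0117521.
Running total after k=1: 101.844.
Correction k=2: B_{4}/4! · (f^{(3)}(39) − f^{(3)}(6)) = −1/720 · (3.37160e-05 − 0.00925926) = 1.28133e-05.

S_2 ≈ 101.844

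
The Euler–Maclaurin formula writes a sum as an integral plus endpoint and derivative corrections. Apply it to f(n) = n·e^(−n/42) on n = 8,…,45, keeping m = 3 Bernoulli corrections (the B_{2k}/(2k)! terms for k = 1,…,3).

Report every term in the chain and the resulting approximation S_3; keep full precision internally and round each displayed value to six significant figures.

The integral term ∫_8^45 x·e^(−x/42) dx = 484.224.
½[f(8) + f(45)] = ½[6.61252 + 15.4133] = 11.0129.
Integral + boundary = 495.236.
Correction k=1: B_{2}/2! · (f^{(1)}(45) − f^{(1)}(8)) = 1/12 · (-0.0244656 − 0.669124) = -0.0577992.
Partial sum through k=1: 495.179.
Correction k=2: B_{4}/4! · (f^{(3)}(45) − f^{(3)}(8)) = −1/720 · (0.000374474 − 0.00131647) = 1.30833e-06.
Partial sum through k=2: 495.179.
Correction k=3: B_{6}/6! · (f^{(5)}(45) − f^{(5)}(8)) = 1/30240 · (4.32436e-07 − 1.27756e-06) = -2.79473e-11.

S_3 ≈ 495.179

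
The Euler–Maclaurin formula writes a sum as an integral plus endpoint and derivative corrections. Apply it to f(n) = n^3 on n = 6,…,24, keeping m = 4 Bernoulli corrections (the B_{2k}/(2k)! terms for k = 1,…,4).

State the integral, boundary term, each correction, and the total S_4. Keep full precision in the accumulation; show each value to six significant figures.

∫_6^24 x^3 dx evaluates to 82620.0.
Endpoint term: (f(6) + f(24))/2 = (216.000 + 13824.0)/2 = 7020.00.
Integral + boundary = 89640.0.
k=1: B_{2}/(2)! × [f^{(1)}(24) − f^{(1)}(6)] = 1/12 × (1728.00 − 108.000) = 135.000.
After k=1: 89775.0.
k=2: B_{4}/(4)! × [f^{(3)}(24) − f^{(3)}(6)] = −1/720 × (6.00000 − 6.00000) = 0.00000.
After k=2: 89775.0.
k=3: B_{6}/(6)! × [f^{(5)}(24) − f^{(5)}(6)] = 1/30240 × (0.00000 − 0.00000) = 0.00000.
After k=3: 89775.0.
k=4: B_{8}/(8)! × [f^{(7)}(24) − f^{(7)}(6)] = −1/1209600 × (0.00000 − 0.00000) = 0.00000.

S_4 ≈ 89775.0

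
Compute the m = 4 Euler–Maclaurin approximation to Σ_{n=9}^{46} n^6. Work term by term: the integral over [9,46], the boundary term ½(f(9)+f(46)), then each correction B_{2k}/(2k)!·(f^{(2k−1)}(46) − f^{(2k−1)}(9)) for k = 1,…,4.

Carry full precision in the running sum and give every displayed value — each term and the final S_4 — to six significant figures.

S_4 ≈ 6.70993e+10

∫_9^46 x^6 dx evaluates to 6.22590e+10.
Endpoint term: (f(9) + f(46))/2 = (531441 + 9.47430e+09)/2 = 4.73741e+09.
So far: 6.69964e+10.
Correction k=1: B_{2}/2! · (f^{(1)}(46) − f^{(1)}(9)) = 1/12 · (1.23578e+09 − 354294) = 1.02952e+08.
Partial sum through k=1: 6.70993e+10.
Correction k=2: B_{4}/4! · (f^{(3)}(46) − f^{(3)}(9)) = −1/720 · (1.16803e+07 − 87480.0) = -16101.2.
Partial sum through k=2: 6.70993e+10.
Correction k=3: B_{6}/6! · (f^{(5)}(46) − f^{(5)}(9)) = 1/30240 · (33120.0 − 6480.00) = 0.880952.
Partial sum through k=3: 6.70993e+10.
Correction k=4: B_{8}/8! · (f^{(7)}(46) − f^{(7)}(9)) = −1/1209600 · (0.00000 − 0.00000) = 0.00000.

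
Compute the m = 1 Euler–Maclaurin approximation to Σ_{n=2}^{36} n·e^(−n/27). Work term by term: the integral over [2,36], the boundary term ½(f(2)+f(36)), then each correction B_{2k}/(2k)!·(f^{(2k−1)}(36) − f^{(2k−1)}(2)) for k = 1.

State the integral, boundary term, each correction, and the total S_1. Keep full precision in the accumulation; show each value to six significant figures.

Integral: ∫_2^36 x·e^(−x/27) dx = 278.717.
½[f(2) + f(36)] = ½[1.85721 + 9.48950] = 5.67335.
Running total after boundary: 284.391.
Order-1 term: 1/12 · (-0.0878657 − 0.859818) = -0.0789736.

S_1 ≈ 284.312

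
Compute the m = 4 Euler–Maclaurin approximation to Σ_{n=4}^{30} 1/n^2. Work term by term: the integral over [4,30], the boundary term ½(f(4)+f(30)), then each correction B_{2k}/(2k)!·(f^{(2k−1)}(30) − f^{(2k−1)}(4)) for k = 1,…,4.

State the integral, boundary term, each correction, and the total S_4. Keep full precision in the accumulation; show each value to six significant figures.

The integral term ∫_4^30 1/x^2 dx = 0.216667.
Endpoint term: (f(4) + f(30))/2 = (0.0625000 + 0.00111111)/2 = 0.0318056.
Running total after boundary: 0.248472.
k=1: B_{2}/(2)! × [f^{(1)}(30) − f^{(1)}(4)] = 1/12 × (-7.40741e-05 − (-0.0312500)) = 0.00259799.
Running total after k=1: 0.251070.
k=2: B_{4}/(4)! × [f^{(3)}(30) − f^{(3)}(4)] = −1/720 × (-9.87654e-07 − (-0.0234375)) = -3.25507e-05.
Running total after k=2: 0.251038.
k=3: B_{6}/(6)! × [f^{(5)}(30) − f^{(5)}(4)] = 1/30240 × (-3.29218e-08 − (-0.0439453)) = 1.45322e-06.
Running total after k=3: 0.251039.
k=4: B_{8}/(8)! × [f^{(7)}(30) − f^{(7)}(4)] = −1/1209600 × (-2.04847e-09 − (-0.153809)) = -1.27157e-07.

S_4 ≈ 0.251039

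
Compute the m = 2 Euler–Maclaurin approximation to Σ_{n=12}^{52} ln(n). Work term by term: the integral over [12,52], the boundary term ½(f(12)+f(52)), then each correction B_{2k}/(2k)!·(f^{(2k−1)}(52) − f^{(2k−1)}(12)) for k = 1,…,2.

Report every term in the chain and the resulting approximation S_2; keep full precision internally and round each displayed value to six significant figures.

The integral term ∫_12^52 ln(x) dx = 135.646.
½[f(12) + f(52)] = ½[2.48491 + 3.95124] = 3.21808.
So far: 138.864.
k=1: B_{2}/(2)! × [f^{(1)}(52) − f^{(1)}(12)] = 1/12 × (0.0192308 − 0.0833333) = -0.00534188.
After k=1: 138.859.
k=2: B_{4}/(4)! × [f^{(3)}(52) − f^{(3)}(12)] = −1/720 × (1.42239e-05 − 0.00115741) = 1.58775e-06.

S_2 ≈ 138.859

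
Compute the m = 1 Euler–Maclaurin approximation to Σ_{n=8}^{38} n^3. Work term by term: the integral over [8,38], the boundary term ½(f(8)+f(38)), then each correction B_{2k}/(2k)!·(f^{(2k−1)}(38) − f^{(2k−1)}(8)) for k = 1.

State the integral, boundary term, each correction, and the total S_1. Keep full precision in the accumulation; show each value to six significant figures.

The integral term ∫_8^38 x^3 dx = 520260.
Boundary: ½(f(8) + f(38)) = ½(512.000 + 54872.0) = 27692.0.
Integral + boundary = 547952.
Correction k=1: B_{2}/2! · (f^{(1)}(38) − f^{(1)}(8)) = 1/12 · (4332.00 − 192.000) = 345.000.

S_1 ≈ 548297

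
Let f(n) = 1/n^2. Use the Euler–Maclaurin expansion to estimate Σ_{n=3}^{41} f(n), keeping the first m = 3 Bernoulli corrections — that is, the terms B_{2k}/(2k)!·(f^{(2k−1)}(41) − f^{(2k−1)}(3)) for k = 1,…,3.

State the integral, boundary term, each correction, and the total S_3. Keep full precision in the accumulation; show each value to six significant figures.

S_3 ≈ 0.370840

∫_3^41 1/x^2 dx evaluates to 0.308943.
Endpoint term: (f(3) + f(41))/2 = (0.111111 + 0.000594884)/2 = 0.0558530.
Running total after boundary: 0.364796.
Order-1 term: 1/12 · (-2.90187e-05 − (-0.0740741)) = 0.00617042.
After k=1: 0.370967.
Order-2 term: −1/720 · (-2.07153e-07 − (-0.0987654)) = -0.000137174.
After k=2: 0.370829.
Order-3 term: 1/30240 · (-3.69697e-09 − (-0.329218)) = 1.08868e-05.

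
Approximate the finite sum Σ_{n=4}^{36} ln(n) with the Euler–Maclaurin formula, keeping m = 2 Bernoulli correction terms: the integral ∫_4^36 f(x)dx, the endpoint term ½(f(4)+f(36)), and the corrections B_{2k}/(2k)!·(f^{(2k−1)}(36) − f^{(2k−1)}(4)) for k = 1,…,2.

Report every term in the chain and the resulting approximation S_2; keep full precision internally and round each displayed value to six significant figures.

Integral: ∫_4^36 ln(x) dx = 91.4615.
Endpoint term: (f(4) + f(36))/2 = (1.38629 + 3.58352)/2 = 2.48491.
Integral + boundary = 93.9464.
Order-1 term: 1/12 · (0.0277778 − 0.250000) = -0.0185185.
After k=1: 93.9279.
Order-2 term: −1/720 · (4.28669e-05 − 0.0312500) = 4.33432e-05.

S_2 ≈ 93.9279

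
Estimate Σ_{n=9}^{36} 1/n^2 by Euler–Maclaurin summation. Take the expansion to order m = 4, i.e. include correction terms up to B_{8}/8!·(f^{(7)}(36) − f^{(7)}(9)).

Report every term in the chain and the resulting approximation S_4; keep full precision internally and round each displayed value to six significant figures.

S_4 ≈ 0.0901165

The integral term ∫_9^36 1/x^2 dx = 0.0833333.
½[f(9) + f(36)] = ½[0.0123457 + 0.000771605] = 0.00655864.
So far: 0.0898920.
k=1: B_{2}/(2)! × [f^{(1)}(36) − f^{(1)}(9)] = 1/12 × (-4.28669e-05 − (-0.00274348)) = 0.000225051.
Running total after k=1: 0.0901170.
k=2: B_{4}/(4)! × [f^{(3)}(36) − f^{(3)}(9)] = −1/720 × (-3.96916e-07 − (-0.000406442)) = -5.63952e-07.
Running total after k=2: 0.0901165.
k=3: B_{6}/(6)! × [f^{(5)}(36) − f^{(5)}(9)] = 1/30240 × (-9.18787e-09 − (-0.000150534)) = 4.97768e-09.
Running total after k=3: 0.0901165.
k=4: B_{8}/(8)! × [f^{(7)}(36) − f^{(7)}(9)] = −1/1209600 × (-3.97007e-10 − (-0.000104073)) = -8.60388e-11.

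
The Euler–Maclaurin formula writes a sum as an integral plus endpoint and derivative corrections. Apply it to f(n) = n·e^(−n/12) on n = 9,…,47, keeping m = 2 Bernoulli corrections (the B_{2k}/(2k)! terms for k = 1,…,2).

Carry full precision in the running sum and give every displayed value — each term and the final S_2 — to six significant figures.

The integral term ∫_9^47 x·e^(−x/12) dx = 104.942.
Boundary: ½(f(9) + f(47)) = ½(4.25130 + 0.935645) = 2.59347.
So far: 107.535.
Order-1 term: 1/12 · (-0.0580631 − 0.118092) = -0.0146796.
Running total after k=1: 107.521.
Order-2 term: −1/720 · (-0.000126725 − 0.00738073) = 1.04270e-05.

S_2 ≈ 107.521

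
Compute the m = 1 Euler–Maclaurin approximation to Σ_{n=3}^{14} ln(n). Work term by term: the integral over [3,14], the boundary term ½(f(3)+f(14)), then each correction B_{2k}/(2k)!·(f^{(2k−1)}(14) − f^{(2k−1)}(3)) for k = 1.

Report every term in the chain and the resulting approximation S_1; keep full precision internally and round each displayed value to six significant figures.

∫_3^14 ln(x) dx evaluates to 22.6510.
Boundary: ½(f(3) + f(14)) = ½(1.09861 + 2.63906) = 1.86883.
So far: 24.5198.
Order-1 term: 1/12 · (0.0714286 − 0.333333) = -0.0218254.

S_1 ≈ 24.4980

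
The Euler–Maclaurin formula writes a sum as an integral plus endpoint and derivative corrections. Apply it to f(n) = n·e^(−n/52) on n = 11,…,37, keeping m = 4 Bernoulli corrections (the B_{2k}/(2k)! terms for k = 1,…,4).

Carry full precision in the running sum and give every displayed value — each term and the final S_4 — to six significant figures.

The integral term ∫_11^37 x·e^(−x/52) dx = 379.560.
½[f(11) + f(37)] = ½[8.90272 + 18.1629] = 13.5328.
Integral + boundary = 393.093.
Correction k=1: B_{2}/2! · (f^{(1)}(37) − f^{(1)}(11)) = 1/12 · (0.141602 − 0.638132) = -0.0413775.
Partial sum through k=1: 393.052.
Correction k=2: B_{4}/4! · (f^{(3)}(37) − f^{(3)}(11)) = −1/720 · (0.000415451 − 0.000834618) = 5.82177e-07.
Partial sum through k=2: 393.052.
Correction k=3: B_{6}/6! · (f^{(5)}(37) − f^{(5)}(11)) = 1/30240 · (2.87919e-07 − 5.30045e-07) = -8.00680e-12.
Partial sum through k=3: 393.052.
Correction k=4: B_{8}/8! · (f^{(7)}(37) − f^{(7)}(11)) = −1/1209600 · (1.56137e-10 − 2.77895e-10) = 1.00660e-16.

S_4 ≈ 393.052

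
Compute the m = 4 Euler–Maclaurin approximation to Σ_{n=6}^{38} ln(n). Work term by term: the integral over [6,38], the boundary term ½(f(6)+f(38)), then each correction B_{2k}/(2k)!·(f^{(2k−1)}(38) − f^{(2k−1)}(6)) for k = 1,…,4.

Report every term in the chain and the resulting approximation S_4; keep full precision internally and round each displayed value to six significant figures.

Integral: ∫_6^38 ln(x) dx = 95.4777.
Endpoint term: (f(6) + f(38))/2 = (1.79176 + 3.63759)/2 = 2.71467.
Integral + boundary = 98.1924.
k=1: B_{2}/(2)! × [f^{(1)}(38) − f^{(1)}(6)] = 1/12 × (0.0263158 − 0.166667) = -0.0116959.
Partial sum through k=1: 98.1807.
k=2: B_{4}/(4)! × [f^{(3)}(38) − f^{(3)}(6)] = −1/720 × (3.64485e-05 − 0.00925926) = 1.28095e-05.
Partial sum through k=2: 98.1807.
k=3: B_{6}/(6)! × [f^{(5)}(38) − f^{(5)}(6)] = 1/30240 × (3.02896e-07 − 0.00308642) = -1.02054e-07.
Partial sum through k=3: 98.1807.
k=4: B_{8}/(8)! × [f^{(7)}(38) − f^{(7)}(6)] = −1/1209600 × (6.29285e-09 − 0.00257202) = 2.12633e-09.

S_4 ≈ 98.1807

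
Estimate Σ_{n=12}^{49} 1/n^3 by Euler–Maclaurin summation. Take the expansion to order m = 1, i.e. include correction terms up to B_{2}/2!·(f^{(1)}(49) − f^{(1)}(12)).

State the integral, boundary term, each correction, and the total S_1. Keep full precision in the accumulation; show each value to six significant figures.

S_1 ≈ 0.00356959

The integral term ∫_12^49 1/x^3 dx = 0.00326398.
½[f(12) + f(49)] = ½[0.000578704 + 8.49986e-06] = 0.000293602.
Running total after boundary: 0.00355758.
Order-1 term: 1/12 · (-5.20400e-07 − (-0.000144676)) = 1.20130e-05.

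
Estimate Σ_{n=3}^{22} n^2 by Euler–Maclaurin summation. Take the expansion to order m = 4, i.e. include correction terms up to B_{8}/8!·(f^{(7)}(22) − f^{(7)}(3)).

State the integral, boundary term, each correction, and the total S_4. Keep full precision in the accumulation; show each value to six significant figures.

S_4 ≈ 3790.00

The integral term ∫_3^22 x^2 dx = 3540.33.
Boundary: ½(f(3) + f(22)) = ½(9.00000 + 484.000) = 246.500.
So far: 3786.83.
k=1: B_{2}/(2)! × [f^{(1)}(22) − f^{(1)}(3)] = 1/12 × (44.0000 − 6.00000) = 3.16667.
Running total after k=1: 3790.00.
k=2: B_{4}/(4)! × [f^{(3)}(22) − f^{(3)}(3)] = −1/720 × (0.00000 − 0.00000) = 0.00000.
Running total after k=2: 3790.00.
k=3: B_{6}/(6)! × [f^{(5)}(22) − f^{(5)}(3)] = 1/30240 × (0.00000 − 0.00000) = 0.00000.
Running total after k=3: 3790.00.
k=4: B_{8}/(8)! × [f^{(7)}(22) − f^{(7)}(3)] = −1/1209600 × (0.00000 − 0.00000) = 0.00000.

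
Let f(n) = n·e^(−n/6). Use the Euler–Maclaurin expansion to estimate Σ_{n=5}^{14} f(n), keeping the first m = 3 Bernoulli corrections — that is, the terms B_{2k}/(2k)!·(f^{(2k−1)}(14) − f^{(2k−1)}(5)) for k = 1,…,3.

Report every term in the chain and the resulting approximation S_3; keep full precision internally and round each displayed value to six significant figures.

S_3 ≈ 18.7954

The integral term ∫_5^14 x·e^(−x/6) dx = 17.0468.
½[f(5) + f(14)] = ½[2.17299 + 1.35761] = 1.76530.
Integral + boundary = 18.8121.
k=1: B_{2}/(2)! × [f^{(1)}(14) − f^{(1)}(5)] = 1/12 × (-0.129296 − 0.0724330) = -0.0168107.
Running total after k=1: 18.7953.
k=2: B_{4}/(4)! × [f^{(3)}(14) − f^{(3)}(5)] = −1/720 × (0.00179578 − 0.0261564) = 3.38342e-05.
Running total after k=2: 18.7954.
k=3: B_{6}/(6)! × [f^{(5)}(14) − f^{(5)}(5)] = 1/30240 × (0.000199531 − 0.00139724) = -3.96069e-08.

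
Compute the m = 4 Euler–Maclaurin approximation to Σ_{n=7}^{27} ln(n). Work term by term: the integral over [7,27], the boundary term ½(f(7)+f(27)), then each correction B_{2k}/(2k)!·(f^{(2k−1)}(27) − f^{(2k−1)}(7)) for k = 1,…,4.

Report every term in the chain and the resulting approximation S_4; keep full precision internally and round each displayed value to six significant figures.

S_4 ≈ 57.9783

The integral term ∫_7^27 ln(x) dx = 55.3662.
Endpoint term: (f(7) + f(27))/2 = (1.94591 + 3.29584)/2 = 2.62087.
Integral + boundary = 57.9871.
Order-1 term: 1/12 · (0.0370370 − 0.142857) = -0.00881834.
Running total after k=1: 57.9783.
Order-2 term: −1/720 · (0.000101611 − 0.00583090) = 7.95735e-06.
Running total after k=2: 57.9783.
Order-3 term: 1/30240 · (1.67260e-06 − 0.00142798) = -4.71661e-08.
Running total after k=3: 57.9783.
Order-4 term: −1/1209600 · (6.88313e-08 − 0.000874271) = 7.22720e-10.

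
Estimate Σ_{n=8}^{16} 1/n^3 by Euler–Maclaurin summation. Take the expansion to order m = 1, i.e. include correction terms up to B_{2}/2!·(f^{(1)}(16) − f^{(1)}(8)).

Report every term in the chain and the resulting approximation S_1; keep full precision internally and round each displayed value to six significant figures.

S_1 ≈ 0.00701523

The integral term ∫_8^16 1/x^3 dx = 0.00585938.
Endpoint term: (f(8) + f(16))/2 = (0.00195312 + 0.000244141)/2 = 0.00109863.
So far: 0.00695801.
k=1: B_{2}/(2)! × [f^{(1)}(16) − f^{(1)}(8)] = 1/12 × (-4.57764e-05 − (-0.000732422)) = 5.72205e-05.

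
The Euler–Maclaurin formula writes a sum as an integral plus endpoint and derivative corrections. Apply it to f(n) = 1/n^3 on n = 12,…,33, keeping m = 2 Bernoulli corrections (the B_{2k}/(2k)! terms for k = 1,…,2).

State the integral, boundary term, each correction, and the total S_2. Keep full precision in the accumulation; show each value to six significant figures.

S_2 ≈ 0.00332817

Integral: ∫_12^33 1/x^3 dx = 0.00301309.
½[f(12) + f(33)] = ½[0.000578704 + 2.78265e-05] = 0.000303265.
Integral + boundary = 0.00331635.
Correction k=1: B_{2}/2! · (f^{(1)}(33) − f^{(1)}(12)) = 1/12 · (-2.52968e-06 − (-0.000144676)) = 1.18455e-05.
Running total after k=1: 0.00332820.
Correction k=2: B_{4}/4! · (f^{(3)}(33) − f^{(3)}(12)) = −1/720 · (-4.64588e-08 − (-2.00939e-05)) = -2.78436e-08.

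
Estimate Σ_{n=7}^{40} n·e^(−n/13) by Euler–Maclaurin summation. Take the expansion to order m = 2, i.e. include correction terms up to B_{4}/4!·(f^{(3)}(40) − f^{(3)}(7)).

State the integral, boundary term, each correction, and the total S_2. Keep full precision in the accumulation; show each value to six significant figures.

Integral: ∫_7^40 x·e^(−x/13) dx = 119.984.
½[f(7) + f(40)] = ½[4.08552 + 1.84404] = 2.96478.
Running total after boundary: 122.949.
k=1: B_{2}/(2)! × [f^{(1)}(40) − f^{(1)}(7)] = 1/12 × (-0.0957480 − 0.269375) = -0.0304269.
Running total after k=1: 122.919.
k=2: B_{4}/(4)! × [f^{(3)}(40) − f^{(3)}(7)] = −1/720 × (-2.09836e-05 − 0.00850098) = 1.18361e-05.

S_2 ≈ 122.919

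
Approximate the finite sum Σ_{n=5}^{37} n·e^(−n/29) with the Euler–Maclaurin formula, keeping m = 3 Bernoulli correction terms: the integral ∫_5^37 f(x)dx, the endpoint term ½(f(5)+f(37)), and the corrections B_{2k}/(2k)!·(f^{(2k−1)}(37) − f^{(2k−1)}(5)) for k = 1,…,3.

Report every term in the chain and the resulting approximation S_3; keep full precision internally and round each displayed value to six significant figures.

S_3 ≈ 302.683

∫_5^37 x·e^(−x/29) dx evaluates to 295.478.
Boundary: ½(f(5) + f(37)) = ½(4.20815 + 10.3300) = 7.26910.
So far: 302.747.
Correction k=1: B_{2}/2! · (f^{(1)}(37) − f^{(1)}(5)) = 1/12 · (-0.0770180 − 0.696522) = -0.0644617.
After k=1: 302.683.
Correction k=2: B_{4}/4! · (f^{(3)}(37) − f^{(3)}(5)) = −1/720 · (0.000572369 − 0.00282971) = 3.13519e-06.
After k=2: 302.683.
Correction k=3: B_{6}/6! · (f^{(5)}(37) − f^{(5)}(5)) = 1/30240 · (1.47006e-06 − 5.74460e-06) = -1.41354e-10.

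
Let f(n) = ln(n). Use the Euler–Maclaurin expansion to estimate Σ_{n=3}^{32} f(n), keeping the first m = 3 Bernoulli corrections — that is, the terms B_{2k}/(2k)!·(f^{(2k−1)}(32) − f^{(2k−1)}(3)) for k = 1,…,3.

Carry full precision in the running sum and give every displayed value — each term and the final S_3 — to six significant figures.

S_3 ≈ 80.8648

The integral term ∫_3^32 ln(x) dx = 78.6077.
½[f(3) + f(32)] = ½[1.09861 + 3.46574] = 2.28217.
Running total after boundary: 80.8899.
Correction k=1: B_{2}/2! · (f^{(1)}(32) − f^{(1)}(3)) = 1/12 · (0.0312500 − 0.333333) = -0.0251736.
After k=1: 80.8647.
Correction k=2: B_{4}/4! · (f^{(3)}(32) − f^{(3)}(3)) = −1/720 · (6.10352e-05 − 0.0740741) = 0.000102796.
After k=2: 80.8648.
Correction k=3: B_{6}/6! · (f^{(5)}(32) − f^{(5)}(3)) = 1/30240 · (7.15256e-07 − 0.0987654) = -3.26603e-06.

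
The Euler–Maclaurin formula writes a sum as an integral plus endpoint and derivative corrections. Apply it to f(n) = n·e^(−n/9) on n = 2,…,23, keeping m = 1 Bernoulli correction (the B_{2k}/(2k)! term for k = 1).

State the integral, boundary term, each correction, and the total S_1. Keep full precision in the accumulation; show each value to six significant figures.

S_1 ≈ 58.5418

∫_2^23 x·e^(−x/9) dx evaluates to 56.9101.
Boundary: ½(f(2) + f(23)) = ½(1.60147 + 1.78593) = 1.69370.
Running total after boundary: 58.6038.
Order-1 term: 1/12 · (-0.120787 − 0.622796) = -0.0619653.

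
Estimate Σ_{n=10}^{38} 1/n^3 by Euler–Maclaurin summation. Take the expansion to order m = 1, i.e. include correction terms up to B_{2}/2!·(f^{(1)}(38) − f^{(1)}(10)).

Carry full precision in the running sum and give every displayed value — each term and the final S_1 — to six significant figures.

Integral: ∫_10^38 1/x^3 dx = 0.00465374.
Boundary: ½(f(10) + f(38)) = ½(0.00100000 + 1.82242e-05) = 0.000509112.
Integral + boundary = 0.00516285.
Order-1 term: 1/12 · (-1.43876e-06 − (-0.000300000)) = 2.48801e-05.

S_1 ≈ 0.00518773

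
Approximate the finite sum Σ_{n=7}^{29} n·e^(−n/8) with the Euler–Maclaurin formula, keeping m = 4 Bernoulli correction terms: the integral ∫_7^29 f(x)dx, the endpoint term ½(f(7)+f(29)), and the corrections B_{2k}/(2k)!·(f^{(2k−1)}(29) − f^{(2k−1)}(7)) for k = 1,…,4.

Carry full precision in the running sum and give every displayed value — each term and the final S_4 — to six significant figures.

The integral term ∫_7^29 x·e^(−x/8) dx = 42.1353.
½[f(7) + f(29)] = ½[2.91803 + 0.772824] = 1.84543.
So far: 43.9807.
k=1: B_{2}/(2)! × [f^{(1)}(29) − f^{(1)}(7)] = 1/12 × (-0.0699539 − 0.0521078) = -0.0101718.
After k=1: 43.9706.
k=2: B_{4}/(4)! × [f^{(3)}(29) − f^{(3)}(7)] = −1/720 × (-0.000260245 − 0.0138411) = 1.95852e-05.
After k=2: 43.9706.
k=3: B_{6}/(6)! × [f^{(5)}(29) − f^{(5)}(7)] = 1/30240 × (8.94593e-06 − 0.000419813) = -1.35869e-08.
After k=3: 43.9706.
k=4: B_{8}/(8)! × [f^{(7)}(29) − f^{(7)}(7)] = −1/1209600 × (3.43097e-07 − 9.73999e-06) = 7.76860e-12.

S_4 ≈ 43.9706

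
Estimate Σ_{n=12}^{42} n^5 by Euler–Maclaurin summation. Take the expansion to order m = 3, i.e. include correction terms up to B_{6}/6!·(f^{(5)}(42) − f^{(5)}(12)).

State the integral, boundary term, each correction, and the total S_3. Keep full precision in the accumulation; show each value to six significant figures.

The integral term ∫_12^42 x^5 dx = 9.14341e+08.
Boundary: ½(f(12) + f(42)) = ½(248832 + 1.30691e+08) = 6.54700e+07.
Integral + boundary = 9.79811e+08.
Correction k=1: B_{2}/2! · (f^{(1)}(42) − f^{(1)}(12)) = 1/12 · (1.55585e+07 − 103680) = 1.28790e+06.
Running total after k=1: 9.81099e+08.
Correction k=2: B_{4}/4! · (f^{(3)}(42) − f^{(3)}(12)) = −1/720 · (105840 − 8640.00) = -135.000.
Running total after k=2: 9.81099e+08.
Correction k=3: B_{6}/6! · (f^{(5)}(42) − f^{(5)}(12)) = 1/30240 · (120.000 − 120.000) = 0.00000.

S_3 ≈ 9.81099e+08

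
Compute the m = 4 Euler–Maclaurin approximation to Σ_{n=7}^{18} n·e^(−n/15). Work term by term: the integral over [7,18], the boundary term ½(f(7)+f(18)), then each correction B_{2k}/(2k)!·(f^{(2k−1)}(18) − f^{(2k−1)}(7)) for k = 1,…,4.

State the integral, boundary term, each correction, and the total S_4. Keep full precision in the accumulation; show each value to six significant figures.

Integral: ∫_7^18 x·e^(−x/15) dx = 57.8483.
Endpoint term: (f(7) + f(18))/2 = (4.38962 + 5.42150)/2 = 4.90556.
Running total after boundary: 62.7538.
Correction k=1: B_{2}/2! · (f^{(1)}(18) − f^{(1)}(7)) = 1/12 · (-0.0602388 − 0.334448) = -0.0328905.
After k=1: 62.7209.
Correction k=2: B_{4}/4! · (f^{(3)}(18) − f^{(3)}(7)) = −1/720 · (0.00240955 − 0.00706056) = 6.45973e-06.
After k=2: 62.7209.
Correction k=3: B_{6}/6! · (f^{(5)}(18) − f^{(5)}(7)) = 1/30240 · (2.26082e-05 − 5.61542e-05) = -1.10933e-09.
After k=3: 62.7209.
Correction k=4: B_{8}/8! · (f^{(7)}(18) − f^{(7)}(7)) = −1/1209600 · (1.53365e-07 − 3.59680e-07) = 1.70565e-13.

S_4 ≈ 62.7209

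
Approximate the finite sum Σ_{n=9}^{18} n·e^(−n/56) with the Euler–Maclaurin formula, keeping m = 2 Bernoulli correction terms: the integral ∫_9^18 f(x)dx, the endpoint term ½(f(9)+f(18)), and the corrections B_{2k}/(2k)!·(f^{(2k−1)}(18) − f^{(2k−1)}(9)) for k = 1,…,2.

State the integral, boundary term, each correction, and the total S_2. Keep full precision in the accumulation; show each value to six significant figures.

∫_9^18 x·e^(−x/56) dx evaluates to 94.7227.
Endpoint term: (f(9) + f(18))/2 = (7.66382 + 13.0520)/2 = 10.3579.
Running total after boundary: 105.081.
Correction k=1: B_{2}/2! · (f^{(1)}(18) − f^{(1)}(9)) = 1/12 · (0.492041 − 0.714681) = -0.0185534.
After k=1: 105.062.
Correction k=2: B_{4}/4! · (f^{(3)}(18) − f^{(3)}(9)) = −1/720 · (0.000619345 − 0.000770967) = 2.10586e-07.

S_2 ≈ 105.062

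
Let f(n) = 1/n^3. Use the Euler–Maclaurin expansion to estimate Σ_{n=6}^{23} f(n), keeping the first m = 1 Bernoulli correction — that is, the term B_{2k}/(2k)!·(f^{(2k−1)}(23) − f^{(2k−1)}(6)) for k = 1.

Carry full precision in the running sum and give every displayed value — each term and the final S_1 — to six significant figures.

Integral: ∫_6^23 1/x^3 dx = 0.0129437.
Endpoint term: (f(6) + f(23))/2 = (0.00462963 + 8.21895e-05)/2 = 0.00235591.
Integral + boundary = 0.0152996.
Order-1 term: 1/12 · (-1.07204e-05 − (-0.00231481)) = 0.000192008.

S_1 ≈ 0.0154916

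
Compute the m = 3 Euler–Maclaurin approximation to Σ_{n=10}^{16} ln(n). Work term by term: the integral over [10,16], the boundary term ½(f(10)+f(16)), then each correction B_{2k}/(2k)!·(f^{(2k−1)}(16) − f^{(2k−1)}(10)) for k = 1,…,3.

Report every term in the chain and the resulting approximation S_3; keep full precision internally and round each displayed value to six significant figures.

S_3 ≈ 17.8700

The integral term ∫_10^16 ln(x) dx = 15.3356.
Endpoint term: (f(10) + f(16))/2 = (2.30259 + 2.77259)/2 = 2.53759.
Integral + boundary = 17.8732.
k=1: B_{2}/(2)! × [f^{(1)}(16) − f^{(1)}(10)] = 1/12 × (0.0625000 − 0.100000) = -0.00312500.
Partial sum through k=1: 17.8700.
k=2: B_{4}/(4)! × [f^{(3)}(16) − f^{(3)}(10)] = −1/720 × (0.000488281 − 0.00200000) = 2.09961e-06.
Partial sum through k=2: 17.8700.
k=3: B_{6}/(6)! × [f^{(5)}(16) − f^{(5)}(10)] = 1/30240 × (2.28882e-05 − 0.000240000) = -7.17962e-09.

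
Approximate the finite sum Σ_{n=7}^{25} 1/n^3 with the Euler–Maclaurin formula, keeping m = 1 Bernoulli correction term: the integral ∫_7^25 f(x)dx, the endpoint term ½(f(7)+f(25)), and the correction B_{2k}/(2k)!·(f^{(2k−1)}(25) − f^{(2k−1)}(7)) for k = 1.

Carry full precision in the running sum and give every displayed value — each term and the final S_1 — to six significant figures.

Integral: ∫_7^25 1/x^3 dx = 0.00940408.
Endpoint term: (f(7) + f(25))/2 = (0.00291545 + 6.40000e-05)/2 = 0.00148973.
So far: 0.0108938.
Order-1 term: 1/12 · (-7.68000e-06 − (-0.00124948)) = 0.000103483.

S_1 ≈ 0.0109973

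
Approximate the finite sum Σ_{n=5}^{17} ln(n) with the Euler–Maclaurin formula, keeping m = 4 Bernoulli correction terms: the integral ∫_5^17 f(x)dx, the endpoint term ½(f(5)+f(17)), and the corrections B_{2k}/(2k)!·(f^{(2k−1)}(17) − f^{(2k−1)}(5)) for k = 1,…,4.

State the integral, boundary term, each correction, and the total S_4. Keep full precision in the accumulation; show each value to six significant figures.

The integral term ∫_5^17 ln(x) dx = 28.1174.
½[f(5) + f(17)] = ½[1.60944 + 2.83321] = 2.22133.
Integral + boundary = 30.3388.
Correction k=1: B_{2}/2! · (f^{(1)}(17) − f^{(1)}(5)) = 1/12 · (0.0588235 − 0.200000) = -0.0117647.
After k=1: 30.3270.
Correction k=2: B_{4}/4! · (f^{(3)}(17) − f^{(3)}(5)) = −1/720 · (0.000407083 − 0.0160000) = 2.16568e-05.
After k=2: 30.3270.
Correction k=3: B_{6}/6! · (f^{(5)}(17) − f^{(5)}(5)) = 1/30240 · (1.69031e-05 − 0.00768000) = -2.53409e-07.
After k=3: 30.3270.
Correction k=4: B_{8}/8! · (f^{(7)}(17) − f^{(7)}(5)) = −1/1209600 · (1.75465e-06 − 0.00921600) = 7.61760e-09.

S_4 ≈ 30.3270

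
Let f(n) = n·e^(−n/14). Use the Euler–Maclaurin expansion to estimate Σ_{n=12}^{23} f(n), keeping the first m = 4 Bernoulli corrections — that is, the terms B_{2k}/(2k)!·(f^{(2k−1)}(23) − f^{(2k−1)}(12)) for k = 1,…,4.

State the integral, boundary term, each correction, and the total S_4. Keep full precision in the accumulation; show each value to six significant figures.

Integral: ∫_12^23 x·e^(−x/14) dx = 54.2767.
Endpoint term: (f(12) + f(23))/2 = (5.09247 + 4.44881)/2 = 4.77064.
So far: 59.0474.
Order-1 term: 1/12 · (-0.124346 − 0.0606247) = -0.0154142.
Running total after k=1: 59.0320.
Order-2 term: −1/720 · (0.00133932 − 0.00463964) = 4.58378e-06.
Running total after k=2: 59.0320.
Order-3 term: 1/30240 · (1.69034e-05 − 4.57652e-05) = -9.54425e-10.
Running total after k=3: 59.0320.
Order-4 term: −1/1209600 · (1.37620e-07 − 3.46218e-07) = 1.72452e-13.

S_4 ≈ 59.0320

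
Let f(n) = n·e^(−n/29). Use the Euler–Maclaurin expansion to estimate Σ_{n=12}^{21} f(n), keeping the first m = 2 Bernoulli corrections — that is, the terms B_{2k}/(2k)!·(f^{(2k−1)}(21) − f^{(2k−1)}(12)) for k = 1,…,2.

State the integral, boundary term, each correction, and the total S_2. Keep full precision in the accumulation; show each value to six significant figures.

S_2 ≈ 92.2519

The integral term ∫_12^21 x·e^(−x/29) dx = 83.2165.
½[f(12) + f(21)] = ½[7.93365 + 10.1796] = 9.05662.
Running total after boundary: 92.2731.
k=1: B_{2}/(2)! × [f^{(1)}(21) − f^{(1)}(12)] = 1/12 × (0.133722 − 0.387563) = -0.0211535.
Running total after k=1: 92.2519.
k=2: B_{4}/(4)! × [f^{(3)}(21) − f^{(3)}(12)] = −1/720 × (0.00131178 − 0.00203310) = 1.00184e-06.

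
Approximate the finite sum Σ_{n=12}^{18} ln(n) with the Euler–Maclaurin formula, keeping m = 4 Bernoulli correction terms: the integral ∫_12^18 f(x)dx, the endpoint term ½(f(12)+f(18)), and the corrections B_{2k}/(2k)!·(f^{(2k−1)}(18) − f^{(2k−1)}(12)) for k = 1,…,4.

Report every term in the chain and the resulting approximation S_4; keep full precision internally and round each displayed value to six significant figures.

The integral term ∫_12^18 ln(x) dx = 16.2078.
Boundary: ½(f(12) + f(18)) = ½(2.48491 + 2.89037) = 2.68764.
So far: 18.8955.
Order-1 term: 1/12 · (0.0555556 − 0.0833333) = -0.00231481.
Partial sum through k=1: 18.8931.
Order-2 term: −1/720 · (0.000342936 − 0.00115741) = 1.13121e-06.
Partial sum through k=2: 18.8931.
Order-3 term: 1/30240 · (1.27013e-05 − 9.64506e-05) = -2.76949e-09.
Partial sum through k=3: 18.8931.
Order-4 term: −1/1209600 · (1.17605e-06 − 2.00939e-05) = 1.56397e-11.

S_4 ≈ 18.8931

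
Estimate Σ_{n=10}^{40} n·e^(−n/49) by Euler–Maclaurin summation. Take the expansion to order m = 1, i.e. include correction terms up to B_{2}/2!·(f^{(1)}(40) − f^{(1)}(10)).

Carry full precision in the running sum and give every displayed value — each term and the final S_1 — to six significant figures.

S_1 ≈ 442.389

Integral: ∫_10^40 x·e^(−x/49) dx = 429.518.
½[f(10) + f(40)] = ½[8.15396 + 17.6821] = 12.9180.
Integral + boundary = 442.436.
Order-1 term: 1/12 · (0.0811933 − 0.648988) = -0.0473163.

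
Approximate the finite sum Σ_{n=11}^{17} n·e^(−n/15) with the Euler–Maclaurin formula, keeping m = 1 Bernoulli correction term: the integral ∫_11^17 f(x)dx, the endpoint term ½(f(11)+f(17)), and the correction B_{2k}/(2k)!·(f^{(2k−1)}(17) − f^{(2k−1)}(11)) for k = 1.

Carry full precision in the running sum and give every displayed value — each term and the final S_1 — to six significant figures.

The integral term ∫_11^17 x·e^(−x/15) dx = 32.7791.
Boundary: ½(f(11) + f(17)) = ½(5.28336 + 5.47329) = 5.37832.
So far: 38.1574.
Correction k=1: B_{2}/2! · (f^{(1)}(17) − f^{(1)}(11)) = 1/12 · (-0.0429278 − 0.128081) = -0.0142508.

S_1 ≈ 38.1432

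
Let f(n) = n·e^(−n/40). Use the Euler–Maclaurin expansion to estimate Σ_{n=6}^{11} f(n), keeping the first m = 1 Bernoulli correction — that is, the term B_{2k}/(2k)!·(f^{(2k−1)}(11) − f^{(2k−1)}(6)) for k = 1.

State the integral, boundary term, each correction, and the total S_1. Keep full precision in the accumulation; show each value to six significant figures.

S_1 ≈ 40.9202

The integral term ∫_6^11 x·e^(−x/40) dx = 34.1755.
½[f(6) + f(11)] = ½[5.16425 + 8.35529] = 6.75977.
So far: 40.9353.
Order-1 term: 1/12 · (0.550690 − 0.731602) = -0.0150760.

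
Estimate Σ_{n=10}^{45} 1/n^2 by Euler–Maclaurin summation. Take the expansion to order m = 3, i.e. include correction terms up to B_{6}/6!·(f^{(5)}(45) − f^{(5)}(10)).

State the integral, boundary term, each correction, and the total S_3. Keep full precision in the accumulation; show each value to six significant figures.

Integral: ∫_10^45 1/x^2 dx = 0.0777778.
Boundary: ½(f(10) + f(45)) = ½(0.0100000 + 0.000493827) = 0.00524691.
Running total after boundary: 0.0830247.
Correction k=1: B_{2}/2! · (f^{(1)}(45) − f^{(1)}(10)) = 1/12 · (-2.19479e-05 − (-0.00200000)) = 0.000164838.
After k=1: 0.0831895.
Correction k=2: B_{4}/4! · (f^{(3)}(45) − f^{(3)}(10)) = −1/720 · (-1.30061e-07 − (-0.000240000)) = -3.33153e-07.
After k=2: 0.0831892.
Correction k=3: B_{6}/6! · (f^{(5)}(45) − f^{(5)}(10)) = 1/30240 · (-1.92684e-09 − (-7.20000e-05)) = 2.38089e-09.

S_3 ≈ 0.0831892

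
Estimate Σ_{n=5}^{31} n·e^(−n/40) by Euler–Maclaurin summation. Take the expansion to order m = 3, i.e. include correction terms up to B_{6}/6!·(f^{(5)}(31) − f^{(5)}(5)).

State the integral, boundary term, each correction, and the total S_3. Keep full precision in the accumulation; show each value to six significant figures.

∫_5^31 x·e^(−x/40) dx evaluates to 280.096.
Endpoint term: (f(5) + f(31))/2 = (4.41248 + 14.2818)/2 = 9.34715.
So far: 289.443.
Order-1 term: 1/12 · (0.103658 − 0.772185) = -0.0557105.
Running total after k=1: 289.387.
Order-2 term: −1/720 · (0.000640666 − 0.00158574) = 1.31260e-06.
Running total after k=2: 289.387.
Order-3 term: 1/30240 · (7.60341e-07 − 1.68054e-06) = -3.04297e-11.

S_3 ≈ 289.387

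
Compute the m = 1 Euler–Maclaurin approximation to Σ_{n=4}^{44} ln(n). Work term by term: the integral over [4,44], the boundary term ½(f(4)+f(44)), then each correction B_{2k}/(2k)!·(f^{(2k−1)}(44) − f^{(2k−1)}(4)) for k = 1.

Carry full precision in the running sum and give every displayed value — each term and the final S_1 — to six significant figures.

S_1 ≈ 123.525

The integral term ∫_4^44 ln(x) dx = 120.959.
½[f(4) + f(44)] = ½[1.38629 + 3.78419] = 2.58524.
So far: 123.544.
Order-1 term: 1/12 · (0.0227273 − 0.250000) = -0.0189394.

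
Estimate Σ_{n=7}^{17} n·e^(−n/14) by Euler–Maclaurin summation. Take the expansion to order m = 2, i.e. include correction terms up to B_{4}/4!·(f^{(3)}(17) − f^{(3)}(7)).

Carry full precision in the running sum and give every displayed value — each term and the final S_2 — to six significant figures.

S_2 ≈ 54.0720

The integral term ∫_7^17 x·e^(−x/14) dx = 49.4559.
Boundary: ½(f(7) + f(17)) = ½(4.24571 + 5.04767) = 4.64669.
Running total after boundary: 54.1025.
Order-1 term: 1/12 · (-0.0636261 − 0.303265) = -0.0305743.
After k=1: 54.0720.
Order-2 term: −1/720 · (0.00270519 − 0.00773636) = 6.98773e-06.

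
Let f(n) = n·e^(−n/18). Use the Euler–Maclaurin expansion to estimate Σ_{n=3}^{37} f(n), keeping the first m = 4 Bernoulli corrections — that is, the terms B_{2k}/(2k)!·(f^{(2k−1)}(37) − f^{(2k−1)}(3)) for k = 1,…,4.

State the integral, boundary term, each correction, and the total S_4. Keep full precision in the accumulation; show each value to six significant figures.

S_4 ≈ 196.797

The integral term ∫_3^37 x·e^(−x/18) dx = 193.229.
Endpoint term: (f(3) + f(37))/2 = (2.53945 + 4.73680)/2 = 3.63812.
Integral + boundary = 196.867.
k=1: B_{2}/(2)! × [f^{(1)}(37) − f^{(1)}(3)] = 1/12 × (-0.135134 − 0.705401) = -0.0700446.
Partial sum through k=1: 196.797.
k=2: B_{4}/(4)! × [f^{(3)}(37) − f^{(3)}(3)] = −1/720 × (0.000373177 − 0.00740236) = 9.76276e-06.
Partial sum through k=2: 196.797.
k=3: B_{6}/(6)! × [f^{(5)}(37) − f^{(5)}(3)] = 1/30240 × (3.59085e-06 − 3.89739e-05) = -1.17008e-09.
Partial sum through k=3: 196.797.
k=4: B_{8}/(8)! × [f^{(7)}(37) − f^{(7)}(3)] = −1/1209600 × (1.86108e-08 − 1.70065e-07) = 1.25210e-13.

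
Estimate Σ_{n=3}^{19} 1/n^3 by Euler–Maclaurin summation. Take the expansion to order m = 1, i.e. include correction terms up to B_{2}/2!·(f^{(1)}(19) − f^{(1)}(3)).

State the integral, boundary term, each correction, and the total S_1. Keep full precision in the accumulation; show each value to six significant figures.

S_1 ≈ 0.0758464

∫_3^19 1/x^3 dx evaluates to 0.0541705.
½[f(3) + f(19)] = ½[0.0370370 + 0.000145794] = 0.0185914.
So far: 0.0727619.
Correction k=1: B_{2}/2! · (f^{(1)}(19) − f^{(1)}(3)) = 1/12 · (-2.30201e-05 − (-0.0370370)) = 0.00308450.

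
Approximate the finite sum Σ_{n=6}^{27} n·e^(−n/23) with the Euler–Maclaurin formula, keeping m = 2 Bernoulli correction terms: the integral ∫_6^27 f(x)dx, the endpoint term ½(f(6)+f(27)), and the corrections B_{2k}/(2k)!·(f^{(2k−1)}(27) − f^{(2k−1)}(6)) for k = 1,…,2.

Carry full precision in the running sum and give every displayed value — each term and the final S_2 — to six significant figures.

The integral term ∫_6^27 x·e^(−x/23) dx = 158.316.
Boundary: ½(f(6) + f(27)) = ½(4.62229 + 8.34718) = 6.48473.
Integral + boundary = 164.801.
k=1: B_{2}/(2)! × [f^{(1)}(27) − f^{(1)}(6)] = 1/12 × (-0.0537661 − 0.569412) = -0.0519315.
Partial sum through k=1: 164.749.
k=2: B_{4}/(4)! × [f^{(3)}(27) − f^{(3)}(6)] = −1/720 × (0.00106719 − 0.00398899) = 4.05805e-06.

S_2 ≈ 164.749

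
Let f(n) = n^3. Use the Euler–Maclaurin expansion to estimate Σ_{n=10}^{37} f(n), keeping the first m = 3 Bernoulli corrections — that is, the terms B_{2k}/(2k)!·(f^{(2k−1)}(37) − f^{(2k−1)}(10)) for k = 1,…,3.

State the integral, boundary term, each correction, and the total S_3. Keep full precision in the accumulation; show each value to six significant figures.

S_3 ≈ 492184

∫_10^37 x^3 dx evaluates to 466040.
½[f(10) + f(37)] = ½[1000.00 + 50653.0] = 25826.5.
Running total after boundary: 491867.
k=1: B_{2}/(2)! × [f^{(1)}(37) − f^{(1)}(10)] = 1/12 × (4107.00 − 300.000) = 317.250.
Partial sum through k=1: 492184.
k=2: B_{4}/(4)! × [f^{(3)}(37) − f^{(3)}(10)] = −1/720 × (6.00000 − 6.00000) = 0.00000.
Partial sum through k=2: 492184.
k=3: B_{6}/(6)! × [f^{(5)}(37) − f^{(5)}(10)] = 1/30240 × (0.00000 − 0.00000) = 0.00000.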